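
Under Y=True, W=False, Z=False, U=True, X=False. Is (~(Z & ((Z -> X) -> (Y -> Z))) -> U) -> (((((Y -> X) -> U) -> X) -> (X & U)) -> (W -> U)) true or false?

True

Substituting Y=True, W=False, Z=False, U=True, X=False:
Z -> X = False -> False = True
Y -> Z = True -> False = False
(Z -> X) -> (Y -> Z) = True -> False = False
Z & ((Z -> X) -> (Y -> Z)) = False & False = False
~(Z & ((Z -> X) -> (Y -> Z))) = ~False = True
~(Z & ((Z -> X) -> (Y -> Z))) -> U = True -> True = True
Y -> X = True -> False = False
(Y -> X) -> U = False -> True = True
((Y -> X) -> U) -> X = True -> False = False
X & U = False & True = False
(((Y -> X) -> U) -> X) -> (X & U) = False -> False = True
W -> U = False -> True = True
((((Y -> X) -> U) -> X) -> (X & U)) -> (W -> U) = True -> True = True
(~(Z & ((Z -> X) -> (Y -> Z))) -> U) -> (((((Y -> X) -> U) -> X) -> (X & U)) -> (W -> U)) = True -> True = True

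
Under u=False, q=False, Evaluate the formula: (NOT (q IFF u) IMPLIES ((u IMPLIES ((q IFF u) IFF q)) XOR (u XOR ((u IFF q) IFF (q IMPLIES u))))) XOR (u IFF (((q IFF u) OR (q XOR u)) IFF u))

False

q IFF u = False IFF False = True
NOT (q IFF u) = NOT True = False
q IFF u = False IFF False = True
(q IFF u) IFF q = True IFF False = False
u IMPLIES ((q IFF u) IFF q) = False IMPLIES False = True
u IFF q = False IFF False = True
q IMPLIES u = False IMPLIES False = True
(u IFF q) IFF (q IMPLIES u) = True IFF True = True
u XOR ((u IFF q) IFF (q IMPLIES u)) = False XOR True = True
(u IMPLIES ((q IFF u) IFF q)) XOR (u XOR ((u IFF q) IFF (q IMPLIES u))) = True XOR True = False
NOT (q IFF u) IMPLIES ((u IMPLIES ((q IFF u) IFF q)) XOR (u XOR ((u IFF q) IFF (q IMPLIES u)))) = False IMPLIES False = True
q IFF u = False IFF False = True
q XOR u = False XOR False = False
(q IFF u) OR (q XOR u) = True OR False = True
((q IFF u) OR (q XOR u)) IFF u = True IFF False = False
u IFF (((q IFF u) OR (q XOR u)) IFF u) = False IFF False = True
(NOT (q IFF u) IMPLIES ((u IMPLIES ((q IFF u) IFF q)) XOR (u XOR ((u IFF q) IFF (q IMPLIES u))))) XOR (u IFF (((q IFF u) OR (q XOR u)) IFF u)) = True XOR True = False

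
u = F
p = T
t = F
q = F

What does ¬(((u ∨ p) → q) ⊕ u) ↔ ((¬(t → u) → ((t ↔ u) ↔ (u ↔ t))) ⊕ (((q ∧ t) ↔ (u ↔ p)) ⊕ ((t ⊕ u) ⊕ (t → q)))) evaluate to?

u ∨ p = F ∨ T = T
(u ∨ p) → q = T → F = F
((u ∨ p) → q) ⊕ u = F ⊕ F = F
¬(((u ∨ p) → q) ⊕ u) = ¬F = T
t → u = F → F = T
¬(t → u) = ¬T = F
t ↔ u = F ↔ F = T
u ↔ t = F ↔ F = T
(t ↔ u) ↔ (u ↔ t) = T ↔ T = T
¬(t → u) → ((t ↔ u) ↔ (u ↔ t)) = F → T = T
q ∧ t = F ∧ F = F
u ↔ p = F ↔ T = F
(q ∧ t) ↔ (u ↔ p) = F ↔ F = T
t ⊕ u = F ⊕ F = F
t → q = F → F = T
(t ⊕ u) ⊕ (t → q) = F ⊕ T = T
((q ∧ t) ↔ (u ↔ p)) ⊕ ((t ⊕ u) ⊕ (t → q)) = T ⊕ T = F
(¬(t → u) → ((t ↔ u) ↔ (u ↔ t))) ⊕ (((q ∧ t) ↔ (u ↔ p)) ⊕ ((t ⊕ u) ⊕ (t → q))) = T ⊕ F = T
¬(((u ∨ p) → q) ⊕ u) ↔ ((¬(t → u) → ((t ↔ u) ↔ (u ↔ t))) ⊕ (((q ∧ t) ↔ (u ↔ p)) ⊕ ((t ⊕ u) ⊕ (t → q)))) = T ↔ T = T

T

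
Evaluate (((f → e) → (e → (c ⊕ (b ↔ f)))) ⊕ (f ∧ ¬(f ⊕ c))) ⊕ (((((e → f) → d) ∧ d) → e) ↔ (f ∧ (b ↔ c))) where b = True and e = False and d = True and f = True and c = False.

f → e = True → False = False
b ↔ f = True ↔ True = True
c ⊕ (b ↔ f) = False ⊕ True = True
e → (c ⊕ (b ↔ f)) = False → True = True
(f → e) → (e → (c ⊕ (b ↔ f))) = False → True = True
f ⊕ c = True ⊕ False = True
¬(f ⊕ c) = ¬True = False
f ∧ ¬(f ⊕ c) = True ∧ False = False
((f → e) → (e → (c ⊕ (b ↔ f)))) ⊕ (f ∧ ¬(f ⊕ c)) = True ⊕ False = True
e → f = False → True = True
(e → f) → d = True → True = True
((e → f) → d) ∧ d = True ∧ True = True
(((e → f) → d) ∧ d) → e = True → False = False
b ↔ c = True ↔ False = False
f ∧ (b ↔ c) = True ∧ False = False
((((e → f) → d) ∧ d) → e) ↔ (f ∧ (b ↔ c)) = False ↔ False = True
(((f → e) → (e → (c ⊕ (b ↔ f)))) ⊕ (f ∧ ¬(f ⊕ c))) ⊕ (((((e → f) → d) ∧ d) → e) ↔ (f ∧ (b ↔ c))) = True ⊕ True = False

False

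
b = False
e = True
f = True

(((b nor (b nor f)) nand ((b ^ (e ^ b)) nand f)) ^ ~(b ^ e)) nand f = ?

False

b nor f = False nor True = False
b nor (b nor f) = False nor False = True
e ^ b = True ^ False = True
b ^ (e ^ b) = False ^ True = True
(b ^ (e ^ b)) nand f = True nand True = False
(b nor (b nor f)) nand ((b ^ (e ^ b)) nand f) = True nand False = True
b ^ e = False ^ True = True
~(b ^ e) = ~True = False
((b nor (b nor f)) nand ((b ^ (e ^ b)) nand f)) ^ ~(b ^ e) = True ^ False = True
(((b nor (b nor f)) nand ((b ^ (e ^ b)) nand f)) ^ ~(b ^ e)) nand f = True nand True = False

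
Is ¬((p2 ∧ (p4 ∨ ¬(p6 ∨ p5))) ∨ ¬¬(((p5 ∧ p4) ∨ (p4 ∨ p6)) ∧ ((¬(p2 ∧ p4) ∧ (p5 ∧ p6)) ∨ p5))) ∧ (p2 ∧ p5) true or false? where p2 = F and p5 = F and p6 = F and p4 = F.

F

p6 ∨ p5 = F ∨ F = F
¬(p6 ∨ p5) = ¬F = T
p4 ∨ ¬(p6 ∨ p5) = F ∨ T = T
p2 ∧ (p4 ∨ ¬(p6 ∨ p5)) = F ∧ T = F
p5 ∧ p4 = F ∧ F = F
p4 ∨ p6 = F ∨ F = F
(p5 ∧ p4) ∨ (p4 ∨ p6) = F ∨ F = F
p2 ∧ p4 = F ∧ F = F
¬(p2 ∧ p4) = ¬F = T
p5 ∧ p6 = F ∧ F = F
¬(p2 ∧ p4) ∧ (p5 ∧ p6) = T ∧ F = F
(¬(p2 ∧ p4) ∧ (p5 ∧ p6)) ∨ p5 = F ∨ F = F
((p5 ∧ p4) ∨ (p4 ∨ p6)) ∧ ((¬(p2 ∧ p4) ∧ (p5 ∧ p6)) ∨ p5) = F ∧ F = F
¬(((p5 ∧ p4) ∨ (p4 ∨ p6)) ∧ ((¬(p2 ∧ p4) ∧ (p5 ∧ p6)) ∨ p5)) = ¬F = T
¬¬(((p5 ∧ p4) ∨ (p4 ∨ p6)) ∧ ((¬(p2 ∧ p4) ∧ (p5 ∧ p6)) ∨ p5)) = ¬T = F
(p2 ∧ (p4 ∨ ¬(p6 ∨ p5))) ∨ ¬¬(((p5 ∧ p4) ∨ (p4 ∨ p6)) ∧ ((¬(p2 ∧ p4) ∧ (p5 ∧ p6)) ∨ p5)) = F ∨ F = F
¬((p2 ∧ (p4 ∨ ¬(p6 ∨ p5))) ∨ ¬¬(((p5 ∧ p4) ∨ (p4 ∨ p6)) ∧ ((¬(p2 ∧ p4) ∧ (p5 ∧ p6)) ∨ p5))) = ¬F = T
p2 ∧ p5 = F ∧ F = F
¬((p2 ∧ (p4 ∨ ¬(p6 ∨ p5))) ∨ ¬¬(((p5 ∧ p4) ∨ (p4 ∨ p6)) ∧ ((¬(p2 ∧ p4) ∧ (p5 ∧ p6)) ∨ p5))) ∧ (p2 ∧ p5) = T ∧ F = F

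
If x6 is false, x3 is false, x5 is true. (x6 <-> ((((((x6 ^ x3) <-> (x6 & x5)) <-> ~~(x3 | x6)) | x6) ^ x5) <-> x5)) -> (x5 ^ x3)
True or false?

1

x6 ^ x3 = 0 ^ 0 = 0
x6 & x5 = 0 & 1 = 0
(x6 ^ x3) <-> (x6 & x5) = 0 <-> 0 = 1
x3 | x6 = 0 | 0 = 0
~(x3 | x6) = ~0 = 1
~~(x3 | x6) = ~1 = 0
((x6 ^ x3) <-> (x6 & x5)) <-> ~~(x3 | x6) = 1 <-> 0 = 0
(((x6 ^ x3) <-> (x6 & x5)) <-> ~~(x3 | x6)) | x6 = 0 | 0 = 0
((((x6 ^ x3) <-> (x6 & x5)) <-> ~~(x3 | x6)) | x6) ^ x5 = 0 ^ 1 = 1
(((((x6 ^ x3) <-> (x6 & x5)) <-> ~~(x3 | x6)) | x6) ^ x5) <-> x5 = 1 <-> 1 = 1
x6 <-> ((((((x6 ^ x3) <-> (x6 & x5)) <-> ~~(x3 | x6)) | x6) ^ x5) <-> x5) = 0 <-> 1 = 0
x5 ^ x3 = 1 ^ 0 = 1
(x6 <-> ((((((x6 ^ x3) <-> (x6 & x5)) <-> ~~(x3 | x6)) | x6) ^ x5) <-> x5)) -> (x5 ^ x3) = 0 -> 1 = 1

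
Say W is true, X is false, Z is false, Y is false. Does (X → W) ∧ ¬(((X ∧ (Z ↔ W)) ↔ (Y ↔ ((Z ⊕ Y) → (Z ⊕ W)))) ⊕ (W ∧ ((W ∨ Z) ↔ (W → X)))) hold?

False

Substituting W=True, X=False, Z=False, Y=False:
X → W = False → True = True
Z ↔ W = False ↔ True = False
X ∧ (Z ↔ W) = False ∧ False = False
Z ⊕ Y = False ⊕ False = False
Z ⊕ W = False ⊕ True = True
(Z ⊕ Y) → (Z ⊕ W) = False → True = True
Y ↔ ((Z ⊕ Y) → (Z ⊕ W)) = False ↔ True = False
(X ∧ (Z ↔ W)) ↔ (Y ↔ ((Z ⊕ Y) → (Z ⊕ W))) = False ↔ False = True
W ∨ Z = True ∨ False = True
W → X = True → False = False
(W ∨ Z) ↔ (W → X) = True ↔ False = False
W ∧ ((W ∨ Z) ↔ (W → X)) = True ∧ False = False
((X ∧ (Z ↔ W)) ↔ (Y ↔ ((Z ⊕ Y) → (Z ⊕ W)))) ⊕ (W ∧ ((W ∨ Z) ↔ (W → X))) = True ⊕ False = True
¬(((X ∧ (Z ↔ W)) ↔ (Y ↔ ((Z ⊕ Y) → (Z ⊕ W)))) ⊕ (W ∧ ((W ∨ Z) ↔ (W → X)))) = ¬True = False
(X → W) ∧ ¬(((X ∧ (Z ↔ W)) ↔ (Y ↔ ((Z ⊕ Y) → (Z ⊕ W)))) ⊕ (W ∧ ((W ∨ Z) ↔ (W → X)))) = True ∧ False = False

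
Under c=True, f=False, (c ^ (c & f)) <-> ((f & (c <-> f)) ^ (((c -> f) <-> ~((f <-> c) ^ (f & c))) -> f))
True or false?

Substituting c=True, f=False:
c & f = True & False = False
c ^ (c & f) = True ^ False = True
c <-> f = True <-> False = False
f & (c <-> f) = False & False = False
c -> f = True -> False = False
f <-> c = False <-> True = False
f & c = False & True = False
(f <-> c) ^ (f & c) = False ^ False = False
~((f <-> c) ^ (f & c)) = ~False = True
(c -> f) <-> ~((f <-> c) ^ (f & c)) = False <-> True = False
((c -> f) <-> ~((f <-> c) ^ (f & c))) -> f = False -> False = True
(f & (c <-> f)) ^ (((c -> f) <-> ~((f <-> c) ^ (f & c))) -> f) = False ^ True = True
(c ^ (c & f)) <-> ((f & (c <-> f)) ^ (((c -> f) <-> ~((f <-> c) ^ (f & c))) -> f)) = True <-> True = True

True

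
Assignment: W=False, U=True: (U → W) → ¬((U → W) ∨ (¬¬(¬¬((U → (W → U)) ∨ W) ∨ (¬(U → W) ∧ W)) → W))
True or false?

U → W = True → False = False
U → W = True → False = False
W → U = False → True = True
U → (W → U) = True → True = True
(U → (W → U)) ∨ W = True ∨ False = True
¬((U → (W → U)) ∨ W) = ¬True = False
¬¬((U → (W → U)) ∨ W) = ¬False = True
U → W = True → False = False
¬(U → W) = ¬False = True
¬(U → W) ∧ W = True ∧ False = False
¬¬((U → (W → U)) ∨ W) ∨ (¬(U → W) ∧ W) = True ∨ False = True
¬(¬¬((U → (W → U)) ∨ W) ∨ (¬(U → W) ∧ W)) = ¬True = False
¬¬(¬¬((U → (W → U)) ∨ W) ∨ (¬(U → W) ∧ W)) = ¬False = True
¬¬(¬¬((U → (W → U)) ∨ W) ∨ (¬(U → W) ∧ W)) → W = True → False = False
(U → W) ∨ (¬¬(¬¬((U → (W → U)) ∨ W) ∨ (¬(U → W) ∧ W)) → W) = False ∨ False = False
¬((U → W) ∨ (¬¬(¬¬((U → (W → U)) ∨ W) ∨ (¬(U → W) ∧ W)) → W)) = ¬False = True
(U → W) → ¬((U → W) ∨ (¬¬(¬¬((U → (W → U)) ∨ W) ∨ (¬(U → W) ∧ W)) → W)) = False → True = True

True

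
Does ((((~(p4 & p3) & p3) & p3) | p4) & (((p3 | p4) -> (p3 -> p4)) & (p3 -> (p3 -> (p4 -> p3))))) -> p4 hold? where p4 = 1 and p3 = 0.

1

p4 & p3 = 1 & 0 = 0
~(p4 & p3) = ~0 = 1
~(p4 & p3) & p3 = 1 & 0 = 0
(~(p4 & p3) & p3) & p3 = 0 & 0 = 0
((~(p4 & p3) & p3) & p3) | p4 = 0 | 1 = 1
p3 | p4 = 0 | 1 = 1
p3 -> p4 = 0 -> 1 = 1
(p3 | p4) -> (p3 -> p4) = 1 -> 1 = 1
p4 -> p3 = 1 -> 0 = 0
p3 -> (p4 -> p3) = 0 -> 0 = 1
p3 -> (p3 -> (p4 -> p3)) = 0 -> 1 = 1
((p3 | p4) -> (p3 -> p4)) & (p3 -> (p3 -> (p4 -> p3))) = 1 & 1 = 1
(((~(p4 & p3) & p3) & p3) | p4) & (((p3 | p4) -> (p3 -> p4)) & (p3 -> (p3 -> (p4 -> p3)))) = 1 & 1 = 1
((((~(p4 & p3) & p3) & p3) | p4) & (((p3 | p4) -> (p3 -> p4)) & (p3 -> (p3 -> (p4 -> p3))))) -> p4 = 1 -> 1 = 1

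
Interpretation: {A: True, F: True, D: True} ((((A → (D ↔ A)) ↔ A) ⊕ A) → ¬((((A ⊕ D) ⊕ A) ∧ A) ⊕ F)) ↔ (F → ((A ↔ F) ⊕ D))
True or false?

D ↔ A = True ↔ True = True
A → (D ↔ A) = True → True = True
(A → (D ↔ A)) ↔ A = True ↔ True = True
((A → (D ↔ A)) ↔ A) ⊕ A = True ⊕ True = False
A ⊕ D = True ⊕ True = False
(A ⊕ D) ⊕ A = False ⊕ True = True
((A ⊕ D) ⊕ A) ∧ A = True ∧ True = True
(((A ⊕ D) ⊕ A) ∧ A) ⊕ F = True ⊕ True = False
¬((((A ⊕ D) ⊕ A) ∧ A) ⊕ F) = ¬False = True
(((A → (D ↔ A)) ↔ A) ⊕ A) → ¬((((A ⊕ D) ⊕ A) ∧ A) ⊕ F) = False → True = True
A ↔ F = True ↔ True = True
(A ↔ F) ⊕ D = True ⊕ True = False
F → ((A ↔ F) ⊕ D) = True → False = False
((((A → (D ↔ A)) ↔ A) ⊕ A) → ¬((((A ⊕ D) ⊕ A) ∧ A) ⊕ F)) ↔ (F → ((A ↔ F) ⊕ D)) = True ↔ False = False

False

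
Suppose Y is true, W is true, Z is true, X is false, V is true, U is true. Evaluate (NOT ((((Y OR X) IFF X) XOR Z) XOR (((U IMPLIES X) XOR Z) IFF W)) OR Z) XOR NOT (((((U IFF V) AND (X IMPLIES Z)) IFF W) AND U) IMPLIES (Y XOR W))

False

Y OR X = True OR False = True
(Y OR X) IFF X = True IFF False = False
((Y OR X) IFF X) XOR Z = False XOR True = True
U IMPLIES X = True IMPLIES False = False
(U IMPLIES X) XOR Z = False XOR True = True
((U IMPLIES X) XOR Z) IFF W = True IFF True = True
(((Y OR X) IFF X) XOR Z) XOR (((U IMPLIES X) XOR Z) IFF W) = True XOR True = False
NOT ((((Y OR X) IFF X) XOR Z) XOR (((U IMPLIES X) XOR Z) IFF W)) = NOT False = True
NOT ((((Y OR X) IFF X) XOR Z) XOR (((U IMPLIES X) XOR Z) IFF W)) OR Z = True OR True = True
U IFF V = True IFF True = True
X IMPLIES Z = False IMPLIES True = True
(U IFF V) AND (X IMPLIES Z) = True AND True = True
((U IFF V) AND (X IMPLIES Z)) IFF W = True IFF True = True
(((U IFF V) AND (X IMPLIES Z)) IFF W) AND U = True AND True = True
Y XOR W = True XOR True = False
((((U IFF V) AND (X IMPLIES Z)) IFF W) AND U) IMPLIES (Y XOR W) = True IMPLIES False = False
NOT (((((U IFF V) AND (X IMPLIES Z)) IFF W) AND U) IMPLIES (Y XOR W)) = NOT False = True
(NOT ((((Y OR X) IFF X) XOR Z) XOR (((U IMPLIES X) XOR Z) IFF W)) OR Z) XOR NOT (((((U IFF V) AND (X IMPLIES Z)) IFF W) AND U) IMPLIES (Y XOR W)) = True XOR True = False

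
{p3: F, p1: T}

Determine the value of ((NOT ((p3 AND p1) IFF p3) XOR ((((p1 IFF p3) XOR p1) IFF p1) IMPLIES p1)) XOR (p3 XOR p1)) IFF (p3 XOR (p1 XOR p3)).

p3 AND p1 = F AND T = F
(p3 AND p1) IFF p3 = F IFF F = T
NOT ((p3 AND p1) IFF p3) = NOT T = F
p1 IFF p3 = T IFF F = F
(p1 IFF p3) XOR p1 = F XOR T = T
((p1 IFF p3) XOR p1) IFF p1 = T IFF T = T
(((p1 IFF p3) XOR p1) IFF p1) IMPLIES p1 = T IMPLIES T = T
NOT ((p3 AND p1) IFF p3) XOR ((((p1 IFF p3) XOR p1) IFF p1) IMPLIES p1) = F XOR T = T
p3 XOR p1 = F XOR T = T
(NOT ((p3 AND p1) IFF p3) XOR ((((p1 IFF p3) XOR p1) IFF p1) IMPLIES p1)) XOR (p3 XOR p1) = T XOR T = F
p1 XOR p3 = T XOR F = T
p3 XOR (p1 XOR p3) = F XOR T = T
((NOT ((p3 AND p1) IFF p3) XOR ((((p1 IFF p3) XOR p1) IFF p1) IMPLIES p1)) XOR (p3 XOR p1)) IFF (p3 XOR (p1 XOR p3)) = F IFF T = F

F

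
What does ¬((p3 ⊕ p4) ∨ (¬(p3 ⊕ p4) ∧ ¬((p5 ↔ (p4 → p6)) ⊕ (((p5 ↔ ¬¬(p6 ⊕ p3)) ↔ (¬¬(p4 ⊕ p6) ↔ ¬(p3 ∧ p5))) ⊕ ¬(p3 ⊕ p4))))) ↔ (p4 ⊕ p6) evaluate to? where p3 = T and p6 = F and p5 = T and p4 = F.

T

p3 ⊕ p4 = T ⊕ F = T
p3 ⊕ p4 = T ⊕ F = T
¬(p3 ⊕ p4) = ¬T = F
p4 → p6 = F → F = T
p5 ↔ (p4 → p6) = T ↔ T = T
p6 ⊕ p3 = F ⊕ T = T
¬(p6 ⊕ p3) = ¬T = F
¬¬(p6 ⊕ p3) = ¬F = T
p5 ↔ ¬¬(p6 ⊕ p3) = T ↔ T = T
p4 ⊕ p6 = F ⊕ F = F
¬(p4 ⊕ p6) = ¬F = T
¬¬(p4 ⊕ p6) = ¬T = F
p3 ∧ p5 = T ∧ T = T
¬(p3 ∧ p5) = ¬T = F
¬¬(p4 ⊕ p6) ↔ ¬(p3 ∧ p5) = F ↔ F = T
(p5 ↔ ¬¬(p6 ⊕ p3)) ↔ (¬¬(p4 ⊕ p6) ↔ ¬(p3 ∧ p5)) = T ↔ T = T
p3 ⊕ p4 = T ⊕ F = T
¬(p3 ⊕ p4) = ¬T = F
((p5 ↔ ¬¬(p6 ⊕ p3)) ↔ (¬¬(p4 ⊕ p6) ↔ ¬(p3 ∧ p5))) ⊕ ¬(p3 ⊕ p4) = T ⊕ F = T
(p5 ↔ (p4 → p6)) ⊕ (((p5 ↔ ¬¬(p6 ⊕ p3)) ↔ (¬¬(p4 ⊕ p6) ↔ ¬(p3 ∧ p5))) ⊕ ¬(p3 ⊕ p4)) = T ⊕ T = F
¬((p5 ↔ (p4 → p6)) ⊕ (((p5 ↔ ¬¬(p6 ⊕ p3)) ↔ (¬¬(p4 ⊕ p6) ↔ ¬(p3 ∧ p5))) ⊕ ¬(p3 ⊕ p4))) = ¬F = T
¬(p3 ⊕ p4) ∧ ¬((p5 ↔ (p4 → p6)) ⊕ (((p5 ↔ ¬¬(p6 ⊕ p3)) ↔ (¬¬(p4 ⊕ p6) ↔ ¬(p3 ∧ p5))) ⊕ ¬(p3 ⊕ p4))) = F ∧ T = F
(p3 ⊕ p4) ∨ (¬(p3 ⊕ p4) ∧ ¬((p5 ↔ (p4 → p6)) ⊕ (((p5 ↔ ¬¬(p6 ⊕ p3)) ↔ (¬¬(p4 ⊕ p6) ↔ ¬(p3 ∧ p5))) ⊕ ¬(p3 ⊕ p4)))) = T ∨ F = T
¬((p3 ⊕ p4) ∨ (¬(p3 ⊕ p4) ∧ ¬((p5 ↔ (p4 → p6)) ⊕ (((p5 ↔ ¬¬(p6 ⊕ p3)) ↔ (¬¬(p4 ⊕ p6) ↔ ¬(p3 ∧ p5))) ⊕ ¬(p3 ⊕ p4))))) = ¬T = F
p4 ⊕ p6 = F ⊕ F = F
¬((p3 ⊕ p4) ∨ (¬(p3 ⊕ p4) ∧ ¬((p5 ↔ (p4 → p6)) ⊕ (((p5 ↔ ¬¬(p6 ⊕ p3)) ↔ (¬¬(p4 ⊕ p6) ↔ ¬(p3 ∧ p5))) ⊕ ¬(p3 ⊕ p4))))) ↔ (p4 ⊕ p6) = F ↔ F = T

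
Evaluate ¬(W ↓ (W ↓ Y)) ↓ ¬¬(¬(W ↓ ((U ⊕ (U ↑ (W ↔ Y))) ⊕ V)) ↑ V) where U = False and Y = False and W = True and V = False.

W ↓ Y = True ↓ False = False
W ↓ (W ↓ Y) = True ↓ False = False
¬(W ↓ (W ↓ Y)) = ¬False = True
W ↔ Y = True ↔ False = False
U ↑ (W ↔ Y) = False ↑ False = True
U ⊕ (U ↑ (W ↔ Y)) = False ⊕ True = True
(U ⊕ (U ↑ (W ↔ Y))) ⊕ V = True ⊕ False = True
W ↓ ((U ⊕ (U ↑ (W ↔ Y))) ⊕ V) = True ↓ True = False
¬(W ↓ ((U ⊕ (U ↑ (W ↔ Y))) ⊕ V)) = ¬False = True
¬(W ↓ ((U ⊕ (U ↑ (W ↔ Y))) ⊕ V)) ↑ V = True ↑ False = True
¬(¬(W ↓ ((U ⊕ (U ↑ (W ↔ Y))) ⊕ V)) ↑ V) = ¬True = False
¬¬(¬(W ↓ ((U ⊕ (U ↑ (W ↔ Y))) ⊕ V)) ↑ V) = ¬False = True
¬(W ↓ (W ↓ Y)) ↓ ¬¬(¬(W ↓ ((U ⊕ (U ↑ (W ↔ Y))) ⊕ V)) ↑ V) = True ↓ True = False

False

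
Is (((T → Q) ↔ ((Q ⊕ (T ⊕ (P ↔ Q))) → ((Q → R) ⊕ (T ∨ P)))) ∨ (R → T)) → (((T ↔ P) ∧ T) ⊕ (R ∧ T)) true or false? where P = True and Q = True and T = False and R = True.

T → Q = False → True = True
P ↔ Q = True ↔ True = True
T ⊕ (P ↔ Q) = False ⊕ True = True
Q ⊕ (T ⊕ (P ↔ Q)) = True ⊕ True = False
Q → R = True → True = True
T ∨ P = False ∨ True = True
(Q → R) ⊕ (T ∨ P) = True ⊕ True = False
(Q ⊕ (T ⊕ (P ↔ Q))) → ((Q → R) ⊕ (T ∨ P)) = False → False = True
(T → Q) ↔ ((Q ⊕ (T ⊕ (P ↔ Q))) → ((Q → R) ⊕ (T ∨ P))) = True ↔ True = True
R → T = True → False = False
((T → Q) ↔ ((Q ⊕ (T ⊕ (P ↔ Q))) → ((Q → R) ⊕ (T ∨ P)))) ∨ (R → T) = True ∨ False = True
T ↔ P = False ↔ True = False
(T ↔ P) ∧ T = False ∧ False = False
R ∧ T = True ∧ False = False
((T ↔ P) ∧ T) ⊕ (R ∧ T) = False ⊕ False = False
(((T → Q) ↔ ((Q ⊕ (T ⊕ (P ↔ Q))) → ((Q → R) ⊕ (T ∨ P)))) ∨ (R → T)) → (((T ↔ P) ∧ T) ⊕ (R ∧ T)) = True → False = False

False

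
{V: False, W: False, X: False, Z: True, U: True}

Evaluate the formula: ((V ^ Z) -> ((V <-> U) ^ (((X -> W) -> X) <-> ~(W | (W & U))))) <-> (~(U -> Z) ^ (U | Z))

Substituting V=False, W=False, X=False, Z=True, U=True:
V ^ Z = False ^ True = True
V <-> U = False <-> True = False
X -> W = False -> False = True
(X -> W) -> X = True -> False = False
W & U = False & True = False
W | (W & U) = False | False = False
~(W | (W & U)) = ~False = True
((X -> W) -> X) <-> ~(W | (W & U)) = False <-> True = False
(V <-> U) ^ (((X -> W) -> X) <-> ~(W | (W & U))) = False ^ False = False
(V ^ Z) -> ((V <-> U) ^ (((X -> W) -> X) <-> ~(W | (W & U)))) = True -> False = False
U -> Z = True -> True = True
~(U -> Z) = ~True = False
U | Z = True | True = True
~(U -> Z) ^ (U | Z) = False ^ True = True
((V ^ Z) -> ((V <-> U) ^ (((X -> W) -> X) <-> ~(W | (W & U))))) <-> (~(U -> Z) ^ (U | Z)) = False <-> True = False

False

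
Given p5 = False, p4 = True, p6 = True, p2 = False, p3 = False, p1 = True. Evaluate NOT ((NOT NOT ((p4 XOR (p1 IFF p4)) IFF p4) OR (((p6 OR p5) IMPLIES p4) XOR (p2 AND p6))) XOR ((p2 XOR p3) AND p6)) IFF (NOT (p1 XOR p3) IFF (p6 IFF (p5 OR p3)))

p1 IFF p4 = True IFF True = True
p4 XOR (p1 IFF p4) = True XOR True = False
(p4 XOR (p1 IFF p4)) IFF p4 = False IFF True = False
NOT ((p4 XOR (p1 IFF p4)) IFF p4) = NOT False = True
NOT NOT ((p4 XOR (p1 IFF p4)) IFF p4) = NOT True = False
p6 OR p5 = True OR False = True
(p6 OR p5) IMPLIES p4 = True IMPLIES True = True
p2 AND p6 = False AND True = False
((p6 OR p5) IMPLIES p4) XOR (p2 AND p6) = True XOR False = True
NOT NOT ((p4 XOR (p1 IFF p4)) IFF p4) OR (((p6 OR p5) IMPLIES p4) XOR (p2 AND p6)) = False OR True = True
p2 XOR p3 = False XOR False = False
(p2 XOR p3) AND p6 = False AND True = False
(NOT NOT ((p4 XOR (p1 IFF p4)) IFF p4) OR (((p6 OR p5) IMPLIES p4) XOR (p2 AND p6))) XOR ((p2 XOR p3) AND p6) = True XOR False = True
NOT ((NOT NOT ((p4 XOR (p1 IFF p4)) IFF p4) OR (((p6 OR p5) IMPLIES p4) XOR (p2 AND p6))) XOR ((p2 XOR p3) AND p6)) = NOT True = False
p1 XOR p3 = True XOR False = True
NOT (p1 XOR p3) = NOT True = False
p5 OR p3 = False OR False = False
p6 IFF (p5 OR p3) = True IFF False = False
NOT (p1 XOR p3) IFF (p6 IFF (p5 OR p3)) = False IFF False = True
NOT ((NOT NOT ((p4 XOR (p1 IFF p4)) IFF p4) OR (((p6 OR p5) IMPLIES p4) XOR (p2 AND p6))) XOR ((p2 XOR p3) AND p6)) IFF (NOT (p1 XOR p3) IFF (p6 IFF (p5 OR p3))) = False IFF True = False

False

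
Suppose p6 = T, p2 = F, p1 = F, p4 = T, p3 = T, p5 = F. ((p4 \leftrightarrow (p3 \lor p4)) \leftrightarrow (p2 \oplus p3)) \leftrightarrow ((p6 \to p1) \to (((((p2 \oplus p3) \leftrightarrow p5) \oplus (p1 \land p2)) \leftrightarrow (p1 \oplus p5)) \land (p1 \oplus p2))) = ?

T

p3 \lor p4 = T \lor T = T
p4 \leftrightarrow (p3 \lor p4) = T \leftrightarrow T = T
p2 \oplus p3 = F \oplus T = T
(p4 \leftrightarrow (p3 \lor p4)) \leftrightarrow (p2 \oplus p3) = T \leftrightarrow T = T
p6 \to p1 = T \to F = F
p2 \oplus p3 = F \oplus T = T
(p2 \oplus p3) \leftrightarrow p5 = T \leftrightarrow F = F
p1 \land p2 = F \land F = F
((p2 \oplus p3) \leftrightarrow p5) \oplus (p1 \land p2) = F \oplus F = F
p1 \oplus p5 = F \oplus F = F
(((p2 \oplus p3) \leftrightarrow p5) \oplus (p1 \land p2)) \leftrightarrow (p1 \oplus p5) = F \leftrightarrow F = T
p1 \oplus p2 = F \oplus F = F
((((p2 \oplus p3) \leftrightarrow p5) \oplus (p1 \land p2)) \leftrightarrow (p1 \oplus p5)) \land (p1 \oplus p2) = T \land F = F
(p6 \to p1) \to (((((p2 \oplus p3) \leftrightarrow p5) \oplus (p1 \land p2)) \leftrightarrow (p1 \oplus p5)) \land (p1 \oplus p2)) = F \to F = T
((p4 \leftrightarrow (p3 \lor p4)) \leftrightarrow (p2 \oplus p3)) \leftrightarrow ((p6 \to p1) \to (((((p2 \oplus p3) \leftrightarrow p5) \oplus (p1 \land p2)) \leftrightarrow (p1 \oplus p5)) \land (p1 \oplus p2))) = T \leftrightarrow T = T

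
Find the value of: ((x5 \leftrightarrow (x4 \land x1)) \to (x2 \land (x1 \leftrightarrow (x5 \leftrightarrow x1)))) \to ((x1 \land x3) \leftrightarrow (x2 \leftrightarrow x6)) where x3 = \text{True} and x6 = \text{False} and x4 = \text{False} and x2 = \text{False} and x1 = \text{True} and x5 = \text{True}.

x4 \land x1 = \text{False} \land \text{True} = \text{False}
x5 \leftrightarrow (x4 \land x1) = \text{True} \leftrightarrow \text{False} = \text{False}
x5 \leftrightarrow x1 = \text{True} \leftrightarrow \text{True} = \text{True}
x1 \leftrightarrow (x5 \leftrightarrow x1) = \text{True} \leftrightarrow \text{True} = \text{True}
x2 \land (x1 \leftrightarrow (x5 \leftrightarrow x1)) = \text{False} \land \text{True} = \text{False}
(x5 \leftrightarrow (x4 \land x1)) \to (x2 \land (x1 \leftrightarrow (x5 \leftrightarrow x1))) = \text{False} \to \text{False} = \text{True}
x1 \land x3 = \text{True} \land \text{True} = \text{True}
x2 \leftrightarrow x6 = \text{False} \leftrightarrow \text{False} = \text{True}
(x1 \land x3) \leftrightarrow (x2 \leftrightarrow x6) = \text{True} \leftrightarrow \text{True} = \text{True}
((x5 \leftrightarrow (x4 \land x1)) \to (x2 \land (x1 \leftrightarrow (x5 \leftrightarrow x1)))) \to ((x1 \land x3) \leftrightarrow (x2 \leftrightarrow x6)) = \text{True} \to \text{True} = \text{True}

\text{True}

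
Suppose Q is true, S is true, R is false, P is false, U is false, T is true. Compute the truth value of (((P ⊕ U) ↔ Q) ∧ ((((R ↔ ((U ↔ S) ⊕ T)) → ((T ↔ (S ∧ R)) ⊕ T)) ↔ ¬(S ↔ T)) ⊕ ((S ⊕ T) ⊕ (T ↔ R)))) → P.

True

Substituting Q=True, S=True, R=False, P=False, U=False, T=True:
P ⊕ U = False ⊕ False = False
(P ⊕ U) ↔ Q = False ↔ True = False
U ↔ S = False ↔ True = False
(U ↔ S) ⊕ T = False ⊕ True = True
R ↔ ((U ↔ S) ⊕ T) = False ↔ True = False
S ∧ R = True ∧ False = False
T ↔ (S ∧ R) = True ↔ False = False
(T ↔ (S ∧ R)) ⊕ T = False ⊕ True = True
(R ↔ ((U ↔ S) ⊕ T)) → ((T ↔ (S ∧ R)) ⊕ T) = False → True = True
S ↔ T = True ↔ True = True
¬(S ↔ T) = ¬True = False
((R ↔ ((U ↔ S) ⊕ T)) → ((T ↔ (S ∧ R)) ⊕ T)) ↔ ¬(S ↔ T) = True ↔ False = False
S ⊕ T = True ⊕ True = False
T ↔ R = True ↔ False = False
(S ⊕ T) ⊕ (T ↔ R) = False ⊕ False = False
(((R ↔ ((U ↔ S) ⊕ T)) → ((T ↔ (S ∧ R)) ⊕ T)) ↔ ¬(S ↔ T)) ⊕ ((S ⊕ T) ⊕ (T ↔ R)) = False ⊕ False = False
((P ⊕ U) ↔ Q) ∧ ((((R ↔ ((U ↔ S) ⊕ T)) → ((T ↔ (S ∧ R)) ⊕ T)) ↔ ¬(S ↔ T)) ⊕ ((S ⊕ T) ⊕ (T ↔ R))) = False ∧ False = False
(((P ⊕ U) ↔ Q) ∧ ((((R ↔ ((U ↔ S) ⊕ T)) → ((T ↔ (S ∧ R)) ⊕ T)) ↔ ¬(S ↔ T)) ⊕ ((S ⊕ T) ⊕ (T ↔ R)))) → P = False → False = True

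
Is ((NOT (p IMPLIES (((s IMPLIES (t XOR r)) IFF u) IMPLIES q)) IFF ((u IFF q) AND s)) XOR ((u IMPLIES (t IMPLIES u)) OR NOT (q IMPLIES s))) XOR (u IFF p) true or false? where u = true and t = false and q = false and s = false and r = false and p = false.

false

t XOR r = false XOR false = false
s IMPLIES (t XOR r) = false IMPLIES false = true
(s IMPLIES (t XOR r)) IFF u = true IFF true = true
((s IMPLIES (t XOR r)) IFF u) IMPLIES q = true IMPLIES false = false
p IMPLIES (((s IMPLIES (t XOR r)) IFF u) IMPLIES q) = false IMPLIES false = true
NOT (p IMPLIES (((s IMPLIES (t XOR r)) IFF u) IMPLIES q)) = NOT true = false
u IFF q = true IFF false = false
(u IFF q) AND s = false AND false = false
NOT (p IMPLIES (((s IMPLIES (t XOR r)) IFF u) IMPLIES q)) IFF ((u IFF q) AND s) = false IFF false = true
t IMPLIES u = false IMPLIES true = true
u IMPLIES (t IMPLIES u) = true IMPLIES true = true
q IMPLIES s = false IMPLIES false = true
NOT (q IMPLIES s) = NOT true = false
(u IMPLIES (t IMPLIES u)) OR NOT (q IMPLIES s) = true OR false = true
(NOT (p IMPLIES (((s IMPLIES (t XOR r)) IFF u) IMPLIES q)) IFF ((u IFF q) AND s)) XOR ((u IMPLIES (t IMPLIES u)) OR NOT (q IMPLIES s)) = true XOR true = false
u IFF p = true IFF false = false
((NOT (p IMPLIES (((s IMPLIES (t XOR r)) IFF u) IMPLIES q)) IFF ((u IFF q) AND s)) XOR ((u IMPLIES (t IMPLIES u)) OR NOT (q IMPLIES s))) XOR (u IFF p) = false XOR false = false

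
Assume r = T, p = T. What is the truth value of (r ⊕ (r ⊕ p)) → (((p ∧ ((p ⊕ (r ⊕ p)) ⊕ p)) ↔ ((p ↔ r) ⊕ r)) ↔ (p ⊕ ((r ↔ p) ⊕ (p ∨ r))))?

r ⊕ p = T ⊕ T = F
r ⊕ (r ⊕ p) = T ⊕ F = T
r ⊕ p = T ⊕ T = F
p ⊕ (r ⊕ p) = T ⊕ F = T
(p ⊕ (r ⊕ p)) ⊕ p = T ⊕ T = F
p ∧ ((p ⊕ (r ⊕ p)) ⊕ p) = T ∧ F = F
p ↔ r = T ↔ T = T
(p ↔ r) ⊕ r = T ⊕ T = F
(p ∧ ((p ⊕ (r ⊕ p)) ⊕ p)) ↔ ((p ↔ r) ⊕ r) = F ↔ F = T
r ↔ p = T ↔ T = T
p ∨ r = T ∨ T = T
(r ↔ p) ⊕ (p ∨ r) = T ⊕ T = F
p ⊕ ((r ↔ p) ⊕ (p ∨ r)) = T ⊕ F = T
((p ∧ ((p ⊕ (r ⊕ p)) ⊕ p)) ↔ ((p ↔ r) ⊕ r)) ↔ (p ⊕ ((r ↔ p) ⊕ (p ∨ r))) = T ↔ T = T
(r ⊕ (r ⊕ p)) → (((p ∧ ((p ⊕ (r ⊕ p)) ⊕ p)) ↔ ((p ↔ r) ⊕ r)) ↔ (p ⊕ ((r ↔ p) ⊕ (p ∨ r)))) = T → T = T

T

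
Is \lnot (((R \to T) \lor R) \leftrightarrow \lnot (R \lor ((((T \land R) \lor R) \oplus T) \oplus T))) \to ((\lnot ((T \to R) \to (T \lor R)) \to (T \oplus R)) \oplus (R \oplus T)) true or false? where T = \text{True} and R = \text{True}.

R \to T = \text{True} \to \text{True} = \text{True}
(R \to T) \lor R = \text{True} \lor \text{True} = \text{True}
T \land R = \text{True} \land \text{True} = \text{True}
(T \land R) \lor R = \text{True} \lor \text{True} = \text{True}
((T \land R) \lor R) \oplus T = \text{True} \oplus \text{True} = \text{False}
(((T \land R) \lor R) \oplus T) \oplus T = \text{False} \oplus \text{True} = \text{True}
R \lor ((((T \land R) \lor R) \oplus T) \oplus T) = \text{True} \lor \text{True} = \text{True}
\lnot (R \lor ((((T \land R) \lor R) \oplus T) \oplus T)) = \lnot \text{True} = \text{False}
((R \to T) \lor R) \leftrightarrow \lnot (R \lor ((((T \land R) \lor R) \oplus T) \oplus T)) = \text{True} \leftrightarrow \text{False} = \text{False}
\lnot (((R \to T) \lor R) \leftrightarrow \lnot (R \lor ((((T \land R) \lor R) \oplus T) \oplus T))) = \lnot \text{False} = \text{True}
T \to R = \text{True} \to \text{True} = \text{True}
T \lor R = \text{True} \lor \text{True} = \text{True}
(T \to R) \to (T \lor R) = \text{True} \to \text{True} = \text{True}
\lnot ((T \to R) \to (T \lor R)) = \lnot \text{True} = \text{False}
T \oplus R = \text{True} \oplus \text{True} = \text{False}
\lnot ((T \to R) \to (T \lor R)) \to (T \oplus R) = \text{False} \to \text{False} = \text{True}
R \oplus T = \text{True} \oplus \text{True} = \text{False}
(\lnot ((T \to R) \to (T \lor R)) \to (T \oplus R)) \oplus (R \oplus T) = \text{True} \oplus \text{False} = \text{True}
\lnot (((R \to T) \lor R) \leftrightarrow \lnot (R \lor ((((T \land R) \lor R) \oplus T) \oplus T))) \to ((\lnot ((T \to R) \to (T \lor R)) \to (T \oplus R)) \oplus (R \oplus T)) = \text{True} \to \text{True} = \text{True}

\text{True}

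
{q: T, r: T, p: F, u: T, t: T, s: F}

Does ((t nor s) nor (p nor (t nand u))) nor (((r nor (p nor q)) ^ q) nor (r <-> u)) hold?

t nor s = T nor F = F
t nand u = T nand T = F
p nor (t nand u) = F nor F = T
(t nor s) nor (p nor (t nand u)) = F nor T = F
p nor q = F nor T = F
r nor (p nor q) = T nor F = F
(r nor (p nor q)) ^ q = F ^ T = T
r <-> u = T <-> T = T
((r nor (p nor q)) ^ q) nor (r <-> u) = T nor T = F
((t nor s) nor (p nor (t nand u))) nor (((r nor (p nor q)) ^ q) nor (r <-> u)) = F nor F = T

T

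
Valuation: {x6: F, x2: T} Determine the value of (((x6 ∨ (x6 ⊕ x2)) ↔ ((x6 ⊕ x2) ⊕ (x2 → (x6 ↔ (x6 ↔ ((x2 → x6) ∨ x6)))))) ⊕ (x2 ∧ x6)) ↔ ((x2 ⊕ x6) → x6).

F

x6 ⊕ x2 = F ⊕ T = T
x6 ∨ (x6 ⊕ x2) = F ∨ T = T
x6 ⊕ x2 = F ⊕ T = T
x2 → x6 = T → F = F
(x2 → x6) ∨ x6 = F ∨ F = F
x6 ↔ ((x2 → x6) ∨ x6) = F ↔ F = T
x6 ↔ (x6 ↔ ((x2 → x6) ∨ x6)) = F ↔ T = F
x2 → (x6 ↔ (x6 ↔ ((x2 → x6) ∨ x6))) = T → F = F
(x6 ⊕ x2) ⊕ (x2 → (x6 ↔ (x6 ↔ ((x2 → x6) ∨ x6)))) = T ⊕ F = T
(x6 ∨ (x6 ⊕ x2)) ↔ ((x6 ⊕ x2) ⊕ (x2 → (x6 ↔ (x6 ↔ ((x2 → x6) ∨ x6))))) = T ↔ T = T
x2 ∧ x6 = T ∧ F = F
((x6 ∨ (x6 ⊕ x2)) ↔ ((x6 ⊕ x2) ⊕ (x2 → (x6 ↔ (x6 ↔ ((x2 → x6) ∨ x6)))))) ⊕ (x2 ∧ x6) = T ⊕ F = T
x2 ⊕ x6 = T ⊕ F = T
(x2 ⊕ x6) → x6 = T → F = F
(((x6 ∨ (x6 ⊕ x2)) ↔ ((x6 ⊕ x2) ⊕ (x2 → (x6 ↔ (x6 ↔ ((x2 → x6) ∨ x6)))))) ⊕ (x2 ∧ x6)) ↔ ((x2 ⊕ x6) → x6) = T ↔ F = F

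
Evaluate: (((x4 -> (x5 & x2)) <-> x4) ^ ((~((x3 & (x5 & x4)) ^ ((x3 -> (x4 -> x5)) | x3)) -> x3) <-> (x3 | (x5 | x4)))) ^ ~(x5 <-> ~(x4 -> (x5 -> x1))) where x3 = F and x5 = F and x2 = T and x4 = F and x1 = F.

F

x5 & x2 = F & T = F
x4 -> (x5 & x2) = F -> F = T
(x4 -> (x5 & x2)) <-> x4 = T <-> F = F
x5 & x4 = F & F = F
x3 & (x5 & x4) = F & F = F
x4 -> x5 = F -> F = T
x3 -> (x4 -> x5) = F -> T = T
(x3 -> (x4 -> x5)) | x3 = T | F = T
(x3 & (x5 & x4)) ^ ((x3 -> (x4 -> x5)) | x3) = F ^ T = T
~((x3 & (x5 & x4)) ^ ((x3 -> (x4 -> x5)) | x3)) = ~T = F
~((x3 & (x5 & x4)) ^ ((x3 -> (x4 -> x5)) | x3)) -> x3 = F -> F = T
x5 | x4 = F | F = F
x3 | (x5 | x4) = F | F = F
(~((x3 & (x5 & x4)) ^ ((x3 -> (x4 -> x5)) | x3)) -> x3) <-> (x3 | (x5 | x4)) = T <-> F = F
((x4 -> (x5 & x2)) <-> x4) ^ ((~((x3 & (x5 & x4)) ^ ((x3 -> (x4 -> x5)) | x3)) -> x3) <-> (x3 | (x5 | x4))) = F ^ F = F
x5 -> x1 = F -> F = T
x4 -> (x5 -> x1) = F -> T = T
~(x4 -> (x5 -> x1)) = ~T = F
x5 <-> ~(x4 -> (x5 -> x1)) = F <-> F = T
~(x5 <-> ~(x4 -> (x5 -> x1))) = ~T = F
(((x4 -> (x5 & x2)) <-> x4) ^ ((~((x3 & (x5 & x4)) ^ ((x3 -> (x4 -> x5)) | x3)) -> x3) <-> (x3 | (x5 | x4)))) ^ ~(x5 <-> ~(x4 -> (x5 -> x1))) = F ^ F = F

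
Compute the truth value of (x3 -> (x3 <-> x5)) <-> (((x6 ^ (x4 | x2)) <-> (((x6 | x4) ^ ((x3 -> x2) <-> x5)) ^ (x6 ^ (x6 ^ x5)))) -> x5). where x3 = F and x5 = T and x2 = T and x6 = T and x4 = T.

T

Substituting x3=F, x5=T, x2=T, x6=T, x4=T:
x3 <-> x5 = F <-> T = F
x3 -> (x3 <-> x5) = F -> F = T
x4 | x2 = T | T = T
x6 ^ (x4 | x2) = T ^ T = F
x6 | x4 = T | T = T
x3 -> x2 = F -> T = T
(x3 -> x2) <-> x5 = T <-> T = T
(x6 | x4) ^ ((x3 -> x2) <-> x5) = T ^ T = F
x6 ^ x5 = T ^ T = F
x6 ^ (x6 ^ x5) = T ^ F = T
((x6 | x4) ^ ((x3 -> x2) <-> x5)) ^ (x6 ^ (x6 ^ x5)) = F ^ T = T
(x6 ^ (x4 | x2)) <-> (((x6 | x4) ^ ((x3 -> x2) <-> x5)) ^ (x6 ^ (x6 ^ x5))) = F <-> T = F
((x6 ^ (x4 | x2)) <-> (((x6 | x4) ^ ((x3 -> x2) <-> x5)) ^ (x6 ^ (x6 ^ x5)))) -> x5 = F -> T = T
(x3 -> (x3 <-> x5)) <-> (((x6 ^ (x4 | x2)) <-> (((x6 | x4) ^ ((x3 -> x2) <-> x5)) ^ (x6 ^ (x6 ^ x5)))) -> x5) = T <-> T = T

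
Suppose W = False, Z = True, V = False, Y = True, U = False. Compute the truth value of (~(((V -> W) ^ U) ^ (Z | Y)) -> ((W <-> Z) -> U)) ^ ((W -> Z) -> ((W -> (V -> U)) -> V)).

V -> W = False -> False = True
(V -> W) ^ U = True ^ False = True
Z | Y = True | True = True
((V -> W) ^ U) ^ (Z | Y) = True ^ True = False
~(((V -> W) ^ U) ^ (Z | Y)) = ~False = True
W <-> Z = False <-> True = False
(W <-> Z) -> U = False -> False = True
~(((V -> W) ^ U) ^ (Z | Y)) -> ((W <-> Z) -> U) = True -> True = True
W -> Z = False -> True = True
V -> U = False -> False = True
W -> (V -> U) = False -> True = True
(W -> (V -> U)) -> V = True -> False = False
(W -> Z) -> ((W -> (V -> U)) -> V) = True -> False = False
(~(((V -> W) ^ U) ^ (Z | Y)) -> ((W <-> Z) -> U)) ^ ((W -> Z) -> ((W -> (V -> U)) -> V)) = True ^ False = True

True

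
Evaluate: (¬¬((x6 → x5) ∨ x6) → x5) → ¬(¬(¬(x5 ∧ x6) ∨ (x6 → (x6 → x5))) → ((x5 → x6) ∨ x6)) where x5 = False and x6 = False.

True

x6 → x5 = False → False = True
(x6 → x5) ∨ x6 = True ∨ False = True
¬((x6 → x5) ∨ x6) = ¬True = False
¬¬((x6 → x5) ∨ x6) = ¬False = True
¬¬((x6 → x5) ∨ x6) → x5 = True → False = False
x5 ∧ x6 = False ∧ False = False
¬(x5 ∧ x6) = ¬False = True
x6 → x5 = False → False = True
x6 → (x6 → x5) = False → True = True
¬(x5 ∧ x6) ∨ (x6 → (x6 → x5)) = True ∨ True = True
¬(¬(x5 ∧ x6) ∨ (x6 → (x6 → x5))) = ¬True = False
x5 → x6 = False → False = True
(x5 → x6) ∨ x6 = True ∨ False = True
¬(¬(x5 ∧ x6) ∨ (x6 → (x6 → x5))) → ((x5 → x6) ∨ x6) = False → True = True
¬(¬(¬(x5 ∧ x6) ∨ (x6 → (x6 → x5))) → ((x5 → x6) ∨ x6)) = ¬True = False
(¬¬((x6 → x5) ∨ x6) → x5) → ¬(¬(¬(x5 ∧ x6) ∨ (x6 → (x6 → x5))) → ((x5 → x6) ∨ x6)) = False → False = True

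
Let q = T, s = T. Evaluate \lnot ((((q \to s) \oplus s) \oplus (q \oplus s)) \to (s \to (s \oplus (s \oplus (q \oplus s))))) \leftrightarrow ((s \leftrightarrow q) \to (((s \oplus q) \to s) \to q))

q \to s = T \to T = T
(q \to s) \oplus s = T \oplus T = F
q \oplus s = T \oplus T = F
((q \to s) \oplus s) \oplus (q \oplus s) = F \oplus F = F
q \oplus s = T \oplus T = F
s \oplus (q \oplus s) = T \oplus F = T
s \oplus (s \oplus (q \oplus s)) = T \oplus T = F
s \to (s \oplus (s \oplus (q \oplus s))) = T \to F = F
(((q \to s) \oplus s) \oplus (q \oplus s)) \to (s \to (s \oplus (s \oplus (q \oplus s)))) = F \to F = T
\lnot ((((q \to s) \oplus s) \oplus (q \oplus s)) \to (s \to (s \oplus (s \oplus (q \oplus s))))) = \lnot T = F
s \leftrightarrow q = T \leftrightarrow T = T
s \oplus q = T \oplus T = F
(s \oplus q) \to s = F \to T = T
((s \oplus q) \to s) \to q = T \to T = T
(s \leftrightarrow q) \to (((s \oplus q) \to s) \to q) = T \to T = T
\lnot ((((q \to s) \oplus s) \oplus (q \oplus s)) \to (s \to (s \oplus (s \oplus (q \oplus s))))) \leftrightarrow ((s \leftrightarrow q) \to (((s \oplus q) \to s) \to q)) = F \leftrightarrow T = F

F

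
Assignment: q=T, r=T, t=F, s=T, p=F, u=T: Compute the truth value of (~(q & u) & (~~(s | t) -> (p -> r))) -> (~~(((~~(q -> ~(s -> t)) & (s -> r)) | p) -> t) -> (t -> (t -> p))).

T

q & u = T & T = T
~(q & u) = ~T = F
s | t = T | F = T
~(s | t) = ~T = F
~~(s | t) = ~F = T
p -> r = F -> T = T
~~(s | t) -> (p -> r) = T -> T = T
~(q & u) & (~~(s | t) -> (p -> r)) = F & T = F
s -> t = T -> F = F
~(s -> t) = ~F = T
q -> ~(s -> t) = T -> T = T
~(q -> ~(s -> t)) = ~T = F
~~(q -> ~(s -> t)) = ~F = T
s -> r = T -> T = T
~~(q -> ~(s -> t)) & (s -> r) = T & T = T
(~~(q -> ~(s -> t)) & (s -> r)) | p = T | F = T
((~~(q -> ~(s -> t)) & (s -> r)) | p) -> t = T -> F = F
~(((~~(q -> ~(s -> t)) & (s -> r)) | p) -> t) = ~F = T
~~(((~~(q -> ~(s -> t)) & (s -> r)) | p) -> t) = ~T = F
t -> p = F -> F = T
t -> (t -> p) = F -> T = T
~~(((~~(q -> ~(s -> t)) & (s -> r)) | p) -> t) -> (t -> (t -> p)) = F -> T = T
(~(q & u) & (~~(s | t) -> (p -> r))) -> (~~(((~~(q -> ~(s -> t)) & (s -> r)) | p) -> t) -> (t -> (t -> p))) = F -> T = T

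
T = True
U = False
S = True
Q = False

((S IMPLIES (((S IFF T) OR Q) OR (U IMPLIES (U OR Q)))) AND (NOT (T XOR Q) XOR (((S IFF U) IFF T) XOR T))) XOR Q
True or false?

True

S IFF T = True IFF True = True
(S IFF T) OR Q = True OR False = True
U OR Q = False OR False = False
U IMPLIES (U OR Q) = False IMPLIES False = True
((S IFF T) OR Q) OR (U IMPLIES (U OR Q)) = True OR True = True
S IMPLIES (((S IFF T) OR Q) OR (U IMPLIES (U OR Q))) = True IMPLIES True = True
T XOR Q = True XOR False = True
NOT (T XOR Q) = NOT True = False
S IFF U = True IFF False = False
(S IFF U) IFF T = False IFF True = False
((S IFF U) IFF T) XOR T = False XOR True = True
NOT (T XOR Q) XOR (((S IFF U) IFF T) XOR T) = False XOR True = True
(S IMPLIES (((S IFF T) OR Q) OR (U IMPLIES (U OR Q)))) AND (NOT (T XOR Q) XOR (((S IFF U) IFF T) XOR T)) = True AND True = True
((S IMPLIES (((S IFF T) OR Q) OR (U IMPLIES (U OR Q)))) AND (NOT (T XOR Q) XOR (((S IFF U) IFF T) XOR T))) XOR Q = True XOR False = True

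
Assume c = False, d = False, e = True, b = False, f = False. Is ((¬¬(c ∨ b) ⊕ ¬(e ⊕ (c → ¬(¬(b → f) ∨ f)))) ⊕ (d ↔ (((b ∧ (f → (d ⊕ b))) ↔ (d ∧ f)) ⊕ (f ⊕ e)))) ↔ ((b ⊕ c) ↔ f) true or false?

False

c ∨ b = False ∨ False = False
¬(c ∨ b) = ¬False = True
¬¬(c ∨ b) = ¬True = False
b → f = False → False = True
¬(b → f) = ¬True = False
¬(b → f) ∨ f = False ∨ False = False
¬(¬(b → f) ∨ f) = ¬False = True
c → ¬(¬(b → f) ∨ f) = False → True = True
e ⊕ (c → ¬(¬(b → f) ∨ f)) = True ⊕ True = False
¬(e ⊕ (c → ¬(¬(b → f) ∨ f))) = ¬False = True
¬¬(c ∨ b) ⊕ ¬(e ⊕ (c → ¬(¬(b → f) ∨ f))) = False ⊕ True = True
d ⊕ b = False ⊕ False = False
f → (d ⊕ b) = False → False = True
b ∧ (f → (d ⊕ b)) = False ∧ True = False
d ∧ f = False ∧ False = False
(b ∧ (f → (d ⊕ b))) ↔ (d ∧ f) = False ↔ False = True
f ⊕ e = False ⊕ True = True
((b ∧ (f → (d ⊕ b))) ↔ (d ∧ f)) ⊕ (f ⊕ e) = True ⊕ True = False
d ↔ (((b ∧ (f → (d ⊕ b))) ↔ (d ∧ f)) ⊕ (f ⊕ e)) = False ↔ False = True
(¬¬(c ∨ b) ⊕ ¬(e ⊕ (c → ¬(¬(b → f) ∨ f)))) ⊕ (d ↔ (((b ∧ (f → (d ⊕ b))) ↔ (d ∧ f)) ⊕ (f ⊕ e))) = True ⊕ True = False
b ⊕ c = False ⊕ False = False
(b ⊕ c) ↔ f = False ↔ False = True
((¬¬(c ∨ b) ⊕ ¬(e ⊕ (c → ¬(¬(b → f) ∨ f)))) ⊕ (d ↔ (((b ∧ (f → (d ⊕ b))) ↔ (d ∧ f)) ⊕ (f ⊕ e)))) ↔ ((b ⊕ c) ↔ f) = False ↔ True = False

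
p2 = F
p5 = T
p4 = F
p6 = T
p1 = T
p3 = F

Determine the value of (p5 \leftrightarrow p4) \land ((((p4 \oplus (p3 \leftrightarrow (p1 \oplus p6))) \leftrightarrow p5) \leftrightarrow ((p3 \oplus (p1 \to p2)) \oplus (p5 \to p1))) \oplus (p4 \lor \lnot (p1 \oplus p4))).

F

p5 \leftrightarrow p4 = T \leftrightarrow F = F
p1 \oplus p6 = T \oplus T = F
p3 \leftrightarrow (p1 \oplus p6) = F \leftrightarrow F = T
p4 \oplus (p3 \leftrightarrow (p1 \oplus p6)) = F \oplus T = T
(p4 \oplus (p3 \leftrightarrow (p1 \oplus p6))) \leftrightarrow p5 = T \leftrightarrow T = T
p1 \to p2 = T \to F = F
p3 \oplus (p1 \to p2) = F \oplus F = F
p5 \to p1 = T \to T = T
(p3 \oplus (p1 \to p2)) \oplus (p5 \to p1) = F \oplus T = T
((p4 \oplus (p3 \leftrightarrow (p1 \oplus p6))) \leftrightarrow p5) \leftrightarrow ((p3 \oplus (p1 \to p2)) \oplus (p5 \to p1)) = T \leftrightarrow T = T
p1 \oplus p4 = T \oplus F = T
\lnot (p1 \oplus p4) = \lnot T = F
p4 \lor \lnot (p1 \oplus p4) = F \lor F = F
(((p4 \oplus (p3 \leftrightarrow (p1 \oplus p6))) \leftrightarrow p5) \leftrightarrow ((p3 \oplus (p1 \to p2)) \oplus (p5 \to p1))) \oplus (p4 \lor \lnot (p1 \oplus p4)) = T \oplus F = T
(p5 \leftrightarrow p4) \land ((((p4 \oplus (p3 \leftrightarrow (p1 \oplus p6))) \leftrightarrow p5) \leftrightarrow ((p3 \oplus (p1 \to p2)) \oplus (p5 \to p1))) \oplus (p4 \lor \lnot (p1 \oplus p4))) = F \land T = F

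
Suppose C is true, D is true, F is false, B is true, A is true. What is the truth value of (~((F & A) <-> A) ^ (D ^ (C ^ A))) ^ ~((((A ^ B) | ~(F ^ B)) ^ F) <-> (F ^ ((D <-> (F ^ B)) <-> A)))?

F & A = 0 & 1 = 0
(F & A) <-> A = 0 <-> 1 = 0
~((F & A) <-> A) = ~0 = 1
C ^ A = 1 ^ 1 = 0
D ^ (C ^ A) = 1 ^ 0 = 1
~((F & A) <-> A) ^ (D ^ (C ^ A)) = 1 ^ 1 = 0
A ^ B = 1 ^ 1 = 0
F ^ B = 0 ^ 1 = 1
~(F ^ B) = ~1 = 0
(A ^ B) | ~(F ^ B) = 0 | 0 = 0
((A ^ B) | ~(F ^ B)) ^ F = 0 ^ 0 = 0
F ^ B = 0 ^ 1 = 1
D <-> (F ^ B) = 1 <-> 1 = 1
(D <-> (F ^ B)) <-> A = 1 <-> 1 = 1
F ^ ((D <-> (F ^ B)) <-> A) = 0 ^ 1 = 1
(((A ^ B) | ~(F ^ B)) ^ F) <-> (F ^ ((D <-> (F ^ B)) <-> A)) = 0 <-> 1 = 0
~((((A ^ B) | ~(F ^ B)) ^ F) <-> (F ^ ((D <-> (F ^ B)) <-> A))) = ~0 = 1
(~((F & A) <-> A) ^ (D ^ (C ^ A))) ^ ~((((A ^ B) | ~(F ^ B)) ^ F) <-> (F ^ ((D <-> (F ^ B)) <-> A))) = 0 ^ 1 = 1

1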